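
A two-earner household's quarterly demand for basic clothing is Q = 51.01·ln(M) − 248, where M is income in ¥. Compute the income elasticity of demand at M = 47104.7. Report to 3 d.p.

0.170

At M = 47104.7: Q = 300.874.
dQ/dM = 51.01/M = 0.00108291 at this income.
η = (dQ/dM)·(M/Q) = 0.00108291 × (47104.7/300.874) = 0.170.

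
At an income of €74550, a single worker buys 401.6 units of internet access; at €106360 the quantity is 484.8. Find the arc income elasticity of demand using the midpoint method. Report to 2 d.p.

0.53

ΔQ = 484.8 − 401.6 = 83.2; midpoint Q̄ = (401.6 + 484.8)/2 = 443.2.
ΔI = 106360 − 74550 = 31810; midpoint Ī = (74550 + 106360)/2 = 90455.
η = (ΔQ/Q̄) ÷ (ΔI/Ī) = (83.2/443.2) ÷ (31810/90455) = 0.53.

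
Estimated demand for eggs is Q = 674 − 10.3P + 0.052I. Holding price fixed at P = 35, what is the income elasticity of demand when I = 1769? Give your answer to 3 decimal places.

At P = 35, I = 1769: Q = 405.488.
Holding P constant, ∂Q/∂I = 0.052.
η_I = (∂Q/∂I)·(I/Q) = 0.052 × (1769/405.488) = 0.227.

0.227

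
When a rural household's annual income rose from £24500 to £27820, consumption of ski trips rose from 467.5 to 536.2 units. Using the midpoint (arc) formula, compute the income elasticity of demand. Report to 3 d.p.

1.079

ΔQ = 536.2 − 467.5 = 68.7; midpoint Q̄ = (467.5 + 536.2)/2 = 501.85.
ΔI = 27820 − 24500 = 3320; midpoint Ī = (24500 + 27820)/2 = 26160.
η = (ΔQ/Q̄) ÷ (ΔI/Ī) = (68.7/501.85) ÷ (3320/26160) = 1.079.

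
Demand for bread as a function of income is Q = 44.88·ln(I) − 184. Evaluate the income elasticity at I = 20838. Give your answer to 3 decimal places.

At I = 20838: Q = 262.311.
dQ/dI = 44.88/I = 0.00215376 at this income.
η = (dQ/dI)·(I/Q) = 0.00215376 × (20838/262.311) = 0.171.

0.171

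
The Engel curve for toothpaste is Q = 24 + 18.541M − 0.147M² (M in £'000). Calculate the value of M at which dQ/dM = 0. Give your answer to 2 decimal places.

63.06

dQ/dM = 18.541 − 0.294M.
The good is inferior where dQ/dM < 0. Setting dQ/dM = 0 gives M = 18.541 / 0.294 = 63.06.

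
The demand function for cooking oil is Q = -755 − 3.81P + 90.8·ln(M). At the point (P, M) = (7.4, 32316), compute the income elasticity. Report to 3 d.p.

At P = 7.4, M = 32316: Q = 159.611.
Holding P constant, ∂Q/∂M = 90.8/M = 0.00280975.
η_M = (∂Q/∂M)·(M/Q) = 0.00280975 × (32316/159.611) = 0.569.

0.569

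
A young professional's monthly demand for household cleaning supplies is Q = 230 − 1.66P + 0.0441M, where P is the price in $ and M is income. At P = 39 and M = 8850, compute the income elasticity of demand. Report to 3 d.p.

At P = 39, M = 8850: Q = 555.545.
Holding P constant, ∂Q/∂M = 0.0441.
η_M = (∂Q/∂M)·(M/Q) = 0.0441 × (8850/555.545) = 0.703.

0.703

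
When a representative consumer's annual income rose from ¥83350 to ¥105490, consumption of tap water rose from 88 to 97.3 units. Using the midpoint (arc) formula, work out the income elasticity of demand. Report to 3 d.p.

0.428

ΔQ = 97.3 − 88 = 9.3; midpoint Q̄ = (88 + 97.3)/2 = 92.65.
ΔI = 105490 − 83350 = 22140; midpoint Ī = (83350 + 105490)/2 = 94420.
η = (ΔQ/Q̄) ÷ (ΔI/Ī) = (9.3/92.65) ÷ (22140/94420) = 0.428.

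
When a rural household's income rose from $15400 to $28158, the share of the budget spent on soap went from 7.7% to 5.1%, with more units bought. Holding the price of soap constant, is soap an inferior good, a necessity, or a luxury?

necessity

Quantity rises but the budget share falls as income rises, so 0 < η < 1.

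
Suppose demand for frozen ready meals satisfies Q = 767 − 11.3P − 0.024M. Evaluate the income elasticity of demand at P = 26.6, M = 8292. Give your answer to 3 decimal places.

At P = 26.6, M = 8292: Q = 267.412.
Holding P constant, ∂Q/∂M = −0.024.
η_M = (∂Q/∂M)·(M/Q) = -0.024 × (8292/267.412) = -0.744.

-0.744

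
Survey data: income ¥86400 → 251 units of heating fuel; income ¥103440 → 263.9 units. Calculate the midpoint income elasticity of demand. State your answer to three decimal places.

ΔQ = 263.9 − 251 = 12.9; midpoint Q̄ = (251 + 263.9)/2 = 257.45.
ΔI = 103440 − 86400 = 17040; midpoint Ī = (86400 + 103440)/2 = 94920.
η = (ΔQ/Q̄) ÷ (ΔI/Ī) = (12.9/257.45) ÷ (17040/94920) = 0.279.

0.279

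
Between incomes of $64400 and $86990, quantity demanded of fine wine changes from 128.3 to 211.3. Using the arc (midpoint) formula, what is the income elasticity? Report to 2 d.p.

1.64

ΔQ = 211.3 − 128.3 = 83; midpoint Q̄ = (128.3 + 211.3)/2 = 169.8.
ΔI = 86990 − 64400 = 22590; midpoint Ī = (64400 + 86990)/2 = 75695.
η = (ΔQ/Q̄) ÷ (ΔI/Ī) = (83/169.8) ÷ (22590/75695) = 1.64.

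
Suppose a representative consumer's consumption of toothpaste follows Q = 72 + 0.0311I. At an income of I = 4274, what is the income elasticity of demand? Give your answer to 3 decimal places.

At I = 4274: Q = 204.921.
dQ/dI = 0.0311.
η = (dQ/dI)·(I/Q) = 0.0311 × (4274/204.921) = 0.649.

0.649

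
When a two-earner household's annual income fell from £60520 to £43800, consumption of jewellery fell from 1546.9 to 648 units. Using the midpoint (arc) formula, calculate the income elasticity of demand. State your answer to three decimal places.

2.555

ΔQ = 648 − 1546.9 = -898.9; midpoint Q̄ = (1546.9 + 648)/2 = 1097.45.
ΔI = 43800 − 60520 = -16720; midpoint Ī = (60520 + 43800)/2 = 52160.
η = (ΔQ/Q̄) ÷ (ΔI/Ī) = (-898.9/1097.45) ÷ (-16720/52160) = 2.555.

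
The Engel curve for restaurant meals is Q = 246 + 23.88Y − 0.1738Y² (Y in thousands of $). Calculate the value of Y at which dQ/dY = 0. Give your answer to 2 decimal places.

dQ/dY = 23.88 − 0.3476Y.
The good is inferior where dQ/dY < 0. Setting dQ/dY = 0 gives Y = 23.88 / 0.3476 = 68.70.

68.70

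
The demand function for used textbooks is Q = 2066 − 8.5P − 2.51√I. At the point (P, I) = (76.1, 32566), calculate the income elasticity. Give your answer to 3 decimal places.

At P = 76.1, I = 32566: Q = 966.194.
Holding P constant, ∂Q/∂I = -2.51/(2√I) = -0.00695443.
η_I = (∂Q/∂I)·(I/Q) = -0.00695443 × (32566/966.194) = -0.234.

-0.234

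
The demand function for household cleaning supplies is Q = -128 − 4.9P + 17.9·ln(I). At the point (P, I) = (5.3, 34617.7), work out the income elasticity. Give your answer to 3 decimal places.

At P = 5.3, I = 34617.7: Q = 33.123.
Holding P constant, ∂Q/∂I = 17.9/I = 0.000517077.
η_I = (∂Q/∂I)·(I/Q) = 0.000517077 × (34617.7/33.123) = 0.540.

0.540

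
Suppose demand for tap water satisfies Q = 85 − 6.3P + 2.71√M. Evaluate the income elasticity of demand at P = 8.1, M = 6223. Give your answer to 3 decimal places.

At P = 8.1, M = 6223: Q = 247.751.
Holding P constant, ∂Q/∂M = 2.71/(2√M) = 0.0171767.
η_M = (∂Q/∂M)·(M/Q) = 0.0171767 × (6223/247.751) = 0.431.

0.431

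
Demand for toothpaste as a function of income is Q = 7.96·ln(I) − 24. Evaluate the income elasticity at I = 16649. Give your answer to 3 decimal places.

0.149

At I = 16649: Q = 53.372.
dQ/dI = 7.96/I = 0.000478107 at this income.
η = (dQ/dI)·(I/Q) = 0.000478107 × (16649/53.372) = 0.149.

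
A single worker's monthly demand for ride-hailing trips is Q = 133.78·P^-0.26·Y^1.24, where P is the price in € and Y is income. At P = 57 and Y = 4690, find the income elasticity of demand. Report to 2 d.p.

1.24

For a multiplicative demand Q = A·P^α·Y^β, the income elasticity is β everywhere.
Here β = 1.24, so η = 1.24.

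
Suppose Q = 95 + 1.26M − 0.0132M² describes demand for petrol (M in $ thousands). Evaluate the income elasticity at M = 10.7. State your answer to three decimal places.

0.098

At M = 10.7: Q = 106.9707.
dQ/dM = 1.26 − 0.0264M = 0.97752.
η = (dQ/dM)·(M/Q) = 0.97752 × (10.7/106.9707) = 0.098.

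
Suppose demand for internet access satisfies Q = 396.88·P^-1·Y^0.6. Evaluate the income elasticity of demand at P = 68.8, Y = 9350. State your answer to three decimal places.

0.600

For a multiplicative demand Q = A·P^α·Y^β, the income elasticity is β everywhere.
Here β = 0.6, so η = 0.600.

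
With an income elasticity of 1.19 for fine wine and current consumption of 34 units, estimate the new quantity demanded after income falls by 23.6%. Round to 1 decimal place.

24.5

%ΔQ ≈ η × %ΔI = 1.19 × (-23.6%) = -28.084%.
New Q ≈ 34 × (1 − 0.28084) = 24.5.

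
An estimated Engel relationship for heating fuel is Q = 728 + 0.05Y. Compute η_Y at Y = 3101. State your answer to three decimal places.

At Y = 3101: Q = 883.050.
dQ/dY = 0.05.
η = (dQ/dY)·(Y/Q) = 0.05 × (3101/883.050) = 0.176.

0.176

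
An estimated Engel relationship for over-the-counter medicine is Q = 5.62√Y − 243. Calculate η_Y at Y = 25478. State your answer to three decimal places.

0.686

At Y = 25478: Q = 654.055.
dQ/dY = 5.62/(2√Y) = 0.0176045 at this income.
η = (dQ/dY)·(Y/Q) = 0.0176045 × (25478/654.055) = 0.686.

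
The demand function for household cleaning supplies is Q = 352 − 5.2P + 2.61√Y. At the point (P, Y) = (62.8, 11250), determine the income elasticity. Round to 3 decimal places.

At P = 62.8, Y = 11250: Q = 302.272.
Holding P constant, ∂Q/∂Y = 2.61/(2√Y) = 0.0123037.
η_Y = (∂Q/∂Y)·(Y/Q) = 0.0123037 × (11250/302.272) = 0.458.

0.458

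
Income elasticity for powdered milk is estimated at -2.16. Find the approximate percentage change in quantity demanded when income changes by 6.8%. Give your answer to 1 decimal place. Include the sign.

-14.7%

%ΔQ ≈ η × %ΔI = -2.16 × 6.8% = -14.7%.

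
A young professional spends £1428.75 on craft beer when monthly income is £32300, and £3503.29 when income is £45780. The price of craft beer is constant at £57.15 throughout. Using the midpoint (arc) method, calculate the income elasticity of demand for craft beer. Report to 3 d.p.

With a constant price, Q₁ = 1428.75/57.15 = 25.000 and Q₂ = 3503.29/57.15 = 61.300 (equivalently, work directly with expenditure since P cancels).
Midpoint %ΔQ = (3503.29 − 1428.75)/2466.02 = 0.84125; midpoint %ΔI = (45780 − 32300)/39040 = 0.34529.
η = 0.84125 / 0.34529 = 2.436.

2.436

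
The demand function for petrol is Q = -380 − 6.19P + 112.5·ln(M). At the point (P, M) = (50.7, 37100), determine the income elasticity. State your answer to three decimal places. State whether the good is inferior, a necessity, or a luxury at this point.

At P = 50.7, M = 37100: Q = 489.821.
Holding P constant, ∂Q/∂M = 112.5/M = 0.00303235.
η_M = (∂Q/∂M)·(M/Q) = 0.00303235 × (37100/489.821) = 0.230.
Since 0 < η < 1, this is a necessity.

0.230 (necessity)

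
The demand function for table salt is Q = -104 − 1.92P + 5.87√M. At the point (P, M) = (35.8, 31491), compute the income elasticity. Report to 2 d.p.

0.60

At P = 35.8, M = 31491: Q = 868.937.
Holding P constant, ∂Q/∂M = 5.87/(2√M) = 0.0165392.
η_M = (∂Q/∂M)·(M/Q) = 0.0165392 × (31491/868.937) = 0.60.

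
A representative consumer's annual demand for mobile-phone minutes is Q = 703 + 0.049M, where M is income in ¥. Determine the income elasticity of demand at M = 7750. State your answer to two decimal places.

At M = 7750: Q = 1082.750.
dQ/dM = 0.049.
η = (dQ/dM)·(M/Q) = 0.049 × (7750/1082.750) = 0.35.

0.35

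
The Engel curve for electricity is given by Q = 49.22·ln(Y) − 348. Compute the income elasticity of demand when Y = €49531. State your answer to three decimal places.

0.267

At Y = 49531: Q = 184.086.
dQ/dY = 49.22/Y = 0.000993721 at this income.
η = (dQ/dY)·(Y/Q) = 0.000993721 × (49531/184.086) = 0.267.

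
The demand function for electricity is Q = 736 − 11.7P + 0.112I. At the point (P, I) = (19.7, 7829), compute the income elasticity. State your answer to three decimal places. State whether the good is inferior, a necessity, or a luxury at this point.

0.634 (necessity)

At P = 19.7, I = 7829: Q = 1382.358.
Holding P constant, ∂Q/∂I = 0.112.
η_I = (∂Q/∂I)·(I/Q) = 0.112 × (7829/1382.358) = 0.634.
Since 0 < η < 1, this is a necessity.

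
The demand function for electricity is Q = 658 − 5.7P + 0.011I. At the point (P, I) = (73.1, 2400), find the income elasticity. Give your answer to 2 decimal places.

0.10

At P = 73.1, I = 2400: Q = 267.730.
Holding P constant, ∂Q/∂I = 0.011.
η_I = (∂Q/∂I)·(I/Q) = 0.011 × (2400/267.730) = 0.10.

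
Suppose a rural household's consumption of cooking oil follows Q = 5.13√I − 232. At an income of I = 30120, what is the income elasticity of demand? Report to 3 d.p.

0.676

At I = 30120: Q = 658.317.
dQ/dI = 5.13/(2√I) = 0.0147795 at this income.
η = (dQ/dI)·(I/Q) = 0.0147795 × (30120/658.317) = 0.676.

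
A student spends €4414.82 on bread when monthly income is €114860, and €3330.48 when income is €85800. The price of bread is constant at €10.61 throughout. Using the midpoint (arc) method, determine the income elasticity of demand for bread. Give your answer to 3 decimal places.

With a constant price, Q₁ = 4414.82/10.61 = 416.100 and Q₂ = 3330.48/10.61 = 313.900 (equivalently, work directly with expenditure since P cancels).
Midpoint %ΔQ = (3330.48 − 4414.82)/3872.65 = -0.28000; midpoint %ΔI = (85800 − 114860)/100330 = -0.28964.
η = -0.28000 / -0.28964 = 0.967.

0.967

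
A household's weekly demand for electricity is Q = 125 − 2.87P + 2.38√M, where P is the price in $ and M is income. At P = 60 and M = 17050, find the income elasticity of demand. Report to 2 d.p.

At P = 60, M = 17050: Q = 263.570.
Holding P constant, ∂Q/∂M = 2.38/(2√M) = 0.00911349.
η_M = (∂Q/∂M)·(M/Q) = 0.00911349 × (17050/263.570) = 0.59.

0.59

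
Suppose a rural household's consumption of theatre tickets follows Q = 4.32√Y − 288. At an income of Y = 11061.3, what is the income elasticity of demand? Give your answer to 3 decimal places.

At Y = 11061.3: Q = 166.346.
dQ/dY = 4.32/(2√Y) = 0.0205376 at this income.
η = (dQ/dY)·(Y/Q) = 0.0205376 × (11061.3/166.346) = 1.366.

1.366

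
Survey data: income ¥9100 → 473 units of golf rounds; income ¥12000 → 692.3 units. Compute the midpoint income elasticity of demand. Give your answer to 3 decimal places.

1.369

ΔQ = 692.3 − 473 = 219.3; midpoint Q̄ = (473 + 692.3)/2 = 582.65.
ΔI = 12000 − 9100 = 2900; midpoint Ī = (9100 + 12000)/2 = 10550.
η = (ΔQ/Q̄) ÷ (ΔI/Ī) = (219.3/582.65) ÷ (2900/10550) = 1.369.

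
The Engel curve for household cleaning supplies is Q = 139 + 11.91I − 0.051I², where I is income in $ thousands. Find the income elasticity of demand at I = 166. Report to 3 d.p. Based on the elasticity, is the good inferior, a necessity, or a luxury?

At I = 166: Q = 710.7040.
dQ/dI = 11.91 − 0.102I = -5.02200.
η = (dQ/dI)·(I/Q) = -5.02200 × (166/710.7040) = -1.173.
η < 0 ⇒ inferior good.

-1.173 (inferior good)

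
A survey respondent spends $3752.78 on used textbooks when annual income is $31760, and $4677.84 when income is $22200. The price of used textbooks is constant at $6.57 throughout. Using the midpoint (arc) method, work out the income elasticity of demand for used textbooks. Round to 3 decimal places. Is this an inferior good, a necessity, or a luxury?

With a constant price, Q₁ = 3752.78/6.57 = 571.199 and Q₂ = 4677.84/6.57 = 712.000 (equivalently, work directly with expenditure since P cancels).
Midpoint %ΔQ = (4677.84 − 3752.78)/4215.31 = 0.21945; midpoint %ΔI = (22200 − 31760)/26980 = -0.35434.
η = 0.21945 / -0.35434 = -0.619.
η < 0 ⇒ inferior good.

-0.619 (inferior good)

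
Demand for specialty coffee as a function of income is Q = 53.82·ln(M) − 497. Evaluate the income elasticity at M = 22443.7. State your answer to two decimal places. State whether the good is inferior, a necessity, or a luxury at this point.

1.28 (luxury)

At M = 22443.7: Q = 42.210.
dQ/dM = 53.82/M = 0.002398 at this income.
η = (dQ/dM)·(M/Q) = 0.002398 × (22443.7/42.210) = 1.28.
Since η > 1, the good is a luxury.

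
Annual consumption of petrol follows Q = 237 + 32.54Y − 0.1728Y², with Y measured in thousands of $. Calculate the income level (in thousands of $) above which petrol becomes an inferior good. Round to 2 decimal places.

94.16

dQ/dY = 32.54 − 0.3456Y.
The good is inferior where dQ/dY < 0. Setting dQ/dY = 0 gives Y = 32.54 / 0.3456 = 94.16.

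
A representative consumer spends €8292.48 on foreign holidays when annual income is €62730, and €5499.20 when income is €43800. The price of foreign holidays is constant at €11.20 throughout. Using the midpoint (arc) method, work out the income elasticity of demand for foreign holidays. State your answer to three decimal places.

1.140

With a constant price, Q₁ = 8292.48/11.20 = 740.400 and Q₂ = 5499.20/11.20 = 491.000 (equivalently, work directly with expenditure since P cancels).
Midpoint %ΔQ = (5499.20 − 8292.48)/6895.84 = -0.40507; midpoint %ΔI = (43800 − 62730)/53265 = -0.35539.
η = -0.40507 / -0.35539 = 1.140.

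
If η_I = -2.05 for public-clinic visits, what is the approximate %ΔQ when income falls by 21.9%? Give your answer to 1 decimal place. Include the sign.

44.9%

%ΔQ ≈ η × %ΔI = -2.05 × (-21.9%) = 44.9%.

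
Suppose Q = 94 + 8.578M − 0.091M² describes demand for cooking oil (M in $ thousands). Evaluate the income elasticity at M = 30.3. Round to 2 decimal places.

0.34

At M = 30.3: Q = 270.3672.
dQ/dM = 8.578 − 0.182M = 3.06340.
η = (dQ/dM)·(M/Q) = 3.06340 × (30.3/270.3672) = 0.34.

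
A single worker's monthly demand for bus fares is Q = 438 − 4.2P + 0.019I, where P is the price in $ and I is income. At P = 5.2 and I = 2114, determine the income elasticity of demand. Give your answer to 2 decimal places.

0.09

At P = 5.2, I = 2114: Q = 456.326.
Holding P constant, ∂Q/∂I = 0.019.
η_I = (∂Q/∂I)·(I/Q) = 0.019 × (2114/456.326) = 0.09.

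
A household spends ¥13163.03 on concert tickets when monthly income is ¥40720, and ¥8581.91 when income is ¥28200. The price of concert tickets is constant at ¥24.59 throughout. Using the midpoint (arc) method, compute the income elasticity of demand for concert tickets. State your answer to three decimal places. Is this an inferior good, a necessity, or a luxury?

1.160 (luxury)

With a constant price, Q₁ = 13163.03/24.59 = 535.300 and Q₂ = 8581.91/24.59 = 349.000 (equivalently, work directly with expenditure since P cancels).
Midpoint %ΔQ = (8581.91 − 13163.03)/10872.47 = -0.42135; midpoint %ΔI = (28200 − 40720)/34460 = -0.36332.
η = -0.42135 / -0.36332 = 1.160.
η > 1 ⇒ luxury.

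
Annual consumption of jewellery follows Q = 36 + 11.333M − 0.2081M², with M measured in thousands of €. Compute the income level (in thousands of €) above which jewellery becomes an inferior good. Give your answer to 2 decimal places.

dQ/dM = 11.333 − 0.4162M.
The good is inferior where dQ/dM < 0. Setting dQ/dM = 0 gives M = 11.333 / 0.4162 = 27.23.

27.23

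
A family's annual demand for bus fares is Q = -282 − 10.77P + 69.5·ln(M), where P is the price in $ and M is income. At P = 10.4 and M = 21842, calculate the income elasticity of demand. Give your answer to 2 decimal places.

0.23

At P = 10.4, M = 21842: Q = 300.408.
Holding P constant, ∂Q/∂M = 69.5/M = 0.00318194.
η_M = (∂Q/∂M)·(M/Q) = 0.00318194 × (21842/300.408) = 0.23.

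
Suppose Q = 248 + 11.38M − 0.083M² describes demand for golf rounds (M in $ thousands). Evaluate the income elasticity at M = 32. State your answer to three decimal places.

0.368

At M = 32: Q = 527.1680.
dQ/dM = 11.38 − 0.166M = 6.06800.
η = (dQ/dM)·(M/Q) = 6.06800 × (32/527.1680) = 0.368.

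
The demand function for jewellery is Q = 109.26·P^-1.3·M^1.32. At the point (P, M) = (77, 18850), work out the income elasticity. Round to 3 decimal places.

For a multiplicative demand Q = A·P^α·M^β, the income elasticity is β everywhere.
Here β = 1.32, so η = 1.320.

1.320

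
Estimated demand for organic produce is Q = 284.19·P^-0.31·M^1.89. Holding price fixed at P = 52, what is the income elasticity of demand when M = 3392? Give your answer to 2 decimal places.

For a multiplicative demand Q = A·P^α·M^β, the income elasticity is β everywhere.
Here β = 1.89, so η = 1.89.

1.89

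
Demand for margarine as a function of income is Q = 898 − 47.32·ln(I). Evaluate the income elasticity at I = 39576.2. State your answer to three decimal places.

At I = 39576.2: Q = 397.071.
dQ/dI = -47.32/I = -0.00119567 at this income.
η = (dQ/dI)·(I/Q) = -0.00119567 × (39576.2/397.071) = -0.119.

-0.119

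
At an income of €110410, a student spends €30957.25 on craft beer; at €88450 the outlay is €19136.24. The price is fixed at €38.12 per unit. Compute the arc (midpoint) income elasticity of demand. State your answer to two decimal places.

2.14

With a constant price, Q₁ = 30957.25/38.12 = 812.100 and Q₂ = 19136.24/38.12 = 502.000 (equivalently, work directly with expenditure since P cancels).
Midpoint %ΔQ = (19136.24 − 30957.25)/25046.75 = -0.47196; midpoint %ΔI = (88450 − 110410)/99430 = -0.22086.
η = -0.47196 / -0.22086 = 2.14.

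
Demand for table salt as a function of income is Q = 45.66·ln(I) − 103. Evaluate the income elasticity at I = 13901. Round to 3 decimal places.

0.137

At I = 13901: Q = 332.583.
dQ/dI = 45.66/I = 0.00328466 at this income.
η = (dQ/dI)·(I/Q) = 0.00328466 × (13901/332.583) = 0.137.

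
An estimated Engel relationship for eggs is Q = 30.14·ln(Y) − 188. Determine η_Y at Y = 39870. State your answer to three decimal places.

At Y = 39870: Q = 131.284.
dQ/dY = 30.14/Y = 0.000755957 at this income.
η = (dQ/dY)·(Y/Q) = 0.000755957 × (39870/131.284) = 0.230.

0.230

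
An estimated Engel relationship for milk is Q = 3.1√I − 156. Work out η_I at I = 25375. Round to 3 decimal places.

0.731

At I = 25375: Q = 337.816.
dQ/dI = 3.1/(2√I) = 0.00973035 at this income.
η = (dQ/dI)·(I/Q) = 0.00973035 × (25375/337.816) = 0.731.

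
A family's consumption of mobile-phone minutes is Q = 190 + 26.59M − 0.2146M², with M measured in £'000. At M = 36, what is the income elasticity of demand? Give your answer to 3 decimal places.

0.461

At M = 36: Q = 869.1184.
dQ/dM = 26.59 − 0.4292M = 11.13880.
η = (dQ/dM)·(M/Q) = 11.13880 × (36/869.1184) = 0.461.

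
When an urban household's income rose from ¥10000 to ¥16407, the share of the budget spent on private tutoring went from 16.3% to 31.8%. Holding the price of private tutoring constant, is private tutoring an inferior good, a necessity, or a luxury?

The budget share rises as income rises, so η > 1.

luxury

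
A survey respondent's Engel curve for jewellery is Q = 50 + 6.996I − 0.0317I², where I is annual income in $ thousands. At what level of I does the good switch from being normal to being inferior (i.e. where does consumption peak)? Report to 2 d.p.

dQ/dI = 6.996 − 0.0634I.
The good is inferior where dQ/dI < 0. Setting dQ/dI = 0 gives I = 6.996 / 0.0634 = 110.35.

110.35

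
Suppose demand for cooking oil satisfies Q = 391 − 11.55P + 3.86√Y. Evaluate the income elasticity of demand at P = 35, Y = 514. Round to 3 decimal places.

At P = 35, Y = 514: Q = 74.262.
Holding P constant, ∂Q/∂Y = 3.86/(2√Y) = 0.0851287.
η_Y = (∂Q/∂Y)·(Y/Q) = 0.0851287 × (514/74.262) = 0.589.

0.589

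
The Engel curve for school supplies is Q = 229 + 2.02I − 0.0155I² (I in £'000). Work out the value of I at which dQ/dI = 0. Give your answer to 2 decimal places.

dQ/dI = 2.02 − 0.031I.
The good is inferior where dQ/dI < 0. Setting dQ/dI = 0 gives I = 2.02 / 0.031 = 65.16.

65.16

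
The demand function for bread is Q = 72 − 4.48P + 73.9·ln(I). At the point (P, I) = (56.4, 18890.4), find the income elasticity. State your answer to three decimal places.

0.135

At P = 56.4, I = 18890.4: Q = 546.978.
Holding P constant, ∂Q/∂I = 73.9/I = 0.00391204.
η_I = (∂Q/∂I)·(I/Q) = 0.00391204 × (18890.4/546.978) = 0.135.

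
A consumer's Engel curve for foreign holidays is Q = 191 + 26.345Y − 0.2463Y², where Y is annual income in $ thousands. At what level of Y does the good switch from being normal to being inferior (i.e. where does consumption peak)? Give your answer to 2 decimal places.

53.48

dQ/dY = 26.345 − 0.4926Y.
The good is inferior where dQ/dY < 0. Setting dQ/dY = 0 gives Y = 26.345 / 0.4926 = 53.48.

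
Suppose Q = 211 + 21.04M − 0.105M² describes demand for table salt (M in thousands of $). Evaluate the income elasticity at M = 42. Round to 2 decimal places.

At M = 42: Q = 909.4600.
dQ/dM = 21.04 − 0.21M = 12.22000.
η = (dQ/dM)·(M/Q) = 12.22000 × (42/909.4600) = 0.56.

0.56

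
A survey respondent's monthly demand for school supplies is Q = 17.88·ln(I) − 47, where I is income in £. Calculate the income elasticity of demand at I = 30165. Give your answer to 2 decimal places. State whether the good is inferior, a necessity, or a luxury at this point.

At I = 30165: Q = 137.422.
dQ/dI = 17.88/I = 0.00059274 at this income.
η = (dQ/dI)·(I/Q) = 0.00059274 × (30165/137.422) = 0.13.
Since 0 < η < 1, the good is a necessity.

0.13 (necessity)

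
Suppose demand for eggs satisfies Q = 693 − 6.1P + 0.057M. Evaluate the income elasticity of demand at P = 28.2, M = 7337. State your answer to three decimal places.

0.445

At P = 28.2, M = 7337: Q = 939.189.
Holding P constant, ∂Q/∂M = 0.057.
η_M = (∂Q/∂M)·(M/Q) = 0.057 × (7337/939.189) = 0.445.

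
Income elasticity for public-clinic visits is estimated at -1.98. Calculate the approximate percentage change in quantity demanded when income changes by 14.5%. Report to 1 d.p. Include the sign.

-28.7%

%ΔQ ≈ η × %ΔI = -1.98 × 14.5% = -28.7%.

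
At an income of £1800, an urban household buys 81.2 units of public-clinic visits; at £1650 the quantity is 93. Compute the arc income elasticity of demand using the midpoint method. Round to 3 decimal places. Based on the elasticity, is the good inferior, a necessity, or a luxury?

ΔQ = 93 − 81.2 = 11.8; midpoint Q̄ = (81.2 + 93)/2 = 87.1.
ΔI = 1650 − 1800 = -150; midpoint Ī = (1800 + 1650)/2 = 1725.
η = (ΔQ/Q̄) ÷ (ΔI/Ī) = (11.8/87.1) ÷ (-150/1725) = -1.558.
η < 0 ⇒ inferior good.

-1.558 (inferior good)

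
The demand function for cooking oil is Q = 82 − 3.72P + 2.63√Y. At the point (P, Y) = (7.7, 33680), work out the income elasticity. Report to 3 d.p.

At P = 7.7, Y = 33680: Q = 536.017.
Holding P constant, ∂Q/∂Y = 2.63/(2√Y) = 0.00716539.
η_Y = (∂Q/∂Y)·(Y/Q) = 0.00716539 × (33680/536.017) = 0.450.

0.450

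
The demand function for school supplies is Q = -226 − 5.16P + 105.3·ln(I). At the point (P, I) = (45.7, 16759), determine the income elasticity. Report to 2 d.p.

0.19

At P = 45.7, I = 16759: Q = 562.409.
Holding P constant, ∂Q/∂I = 105.3/I = 0.00628319.
η_I = (∂Q/∂I)·(I/Q) = 0.00628319 × (16759/562.409) = 0.19.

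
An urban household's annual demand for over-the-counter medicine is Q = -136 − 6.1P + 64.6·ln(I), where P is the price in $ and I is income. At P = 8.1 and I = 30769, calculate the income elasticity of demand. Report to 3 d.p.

At P = 8.1, I = 30769: Q = 482.183.
Holding P constant, ∂Q/∂I = 64.6/I = 0.00209952.
η_I = (∂Q/∂I)·(I/Q) = 0.00209952 × (30769/482.183) = 0.134.

0.134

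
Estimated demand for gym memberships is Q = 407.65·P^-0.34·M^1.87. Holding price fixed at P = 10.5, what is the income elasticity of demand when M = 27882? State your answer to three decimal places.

For a multiplicative demand Q = A·P^α·M^β, the income elasticity is β everywhere.
Here β = 1.87, so η = 1.870.

1.870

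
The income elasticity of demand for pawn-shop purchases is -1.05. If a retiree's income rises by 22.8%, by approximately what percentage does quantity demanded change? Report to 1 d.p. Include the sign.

%ΔQ ≈ η × %ΔI = -1.05 × 22.8% = -23.9%.

-23.9%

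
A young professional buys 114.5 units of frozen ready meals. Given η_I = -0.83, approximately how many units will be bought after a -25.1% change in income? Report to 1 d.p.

138.4

%ΔQ ≈ η × %ΔI = -0.83 × (-25.1%) = 20.833%.
New Q ≈ 114.5 × (1 + 0.20833) = 138.4.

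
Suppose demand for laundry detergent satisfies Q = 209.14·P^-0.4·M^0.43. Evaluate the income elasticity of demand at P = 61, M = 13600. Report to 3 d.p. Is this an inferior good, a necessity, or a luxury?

0.430 (necessity)

For a multiplicative demand Q = A·P^α·M^β, the income elasticity is β everywhere.
Here β = 0.43, so η = 0.430.
Since 0 < η < 1, this is a necessity.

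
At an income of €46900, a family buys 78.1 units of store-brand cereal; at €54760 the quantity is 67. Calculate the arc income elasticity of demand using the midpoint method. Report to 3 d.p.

ΔQ = 67 − 78.1 = -11.1; midpoint Q̄ = (78.1 + 67)/2 = 72.55.
ΔI = 54760 − 46900 = 7860; midpoint Ī = (46900 + 54760)/2 = 50830.
η = (ΔQ/Q̄) ÷ (ΔI/Ī) = (-11.1/72.55) ÷ (7860/50830) = -0.989.

-0.989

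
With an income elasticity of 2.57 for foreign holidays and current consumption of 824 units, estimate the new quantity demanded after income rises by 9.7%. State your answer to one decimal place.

%ΔQ ≈ η × %ΔI = 2.57 × 9.7% = 24.929%.
New Q ≈ 824 × (1 + 0.24929) = 1029.4.

1029.4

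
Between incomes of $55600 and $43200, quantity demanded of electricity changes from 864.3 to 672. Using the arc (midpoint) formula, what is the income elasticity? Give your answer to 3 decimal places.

0.997

ΔQ = 672 − 864.3 = -192.3; midpoint Q̄ = (864.3 + 672)/2 = 768.15.
ΔI = 43200 − 55600 = -12400; midpoint Ī = (55600 + 43200)/2 = 49400.
η = (ΔQ/Q̄) ÷ (ΔI/Ī) = (-192.3/768.15) ÷ (-12400/49400) = 0.997.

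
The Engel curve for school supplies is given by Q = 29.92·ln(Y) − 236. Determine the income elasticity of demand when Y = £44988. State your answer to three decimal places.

At Y = 44988: Q = 84.567.
dQ/dY = 29.92/Y = 0.000665066 at this income.
η = (dQ/dY)·(Y/Q) = 0.000665066 × (44988/84.567) = 0.354.

0.354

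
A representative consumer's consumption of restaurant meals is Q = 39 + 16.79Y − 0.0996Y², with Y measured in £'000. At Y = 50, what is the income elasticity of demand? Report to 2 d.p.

0.54

At Y = 50: Q = 629.5000.
dQ/dY = 16.79 − 0.1992Y = 6.83000.
η = (dQ/dY)·(Y/Q) = 6.83000 × (50/629.5000) = 0.54.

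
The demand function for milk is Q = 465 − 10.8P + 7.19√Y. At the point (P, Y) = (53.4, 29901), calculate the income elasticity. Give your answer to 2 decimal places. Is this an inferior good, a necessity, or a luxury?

At P = 53.4, Y = 29901: Q = 1131.568.
Holding P constant, ∂Q/∂Y = 7.19/(2√Y) = 0.0207901.
η_Y = (∂Q/∂Y)·(Y/Q) = 0.0207901 × (29901/1131.568) = 0.55.
Since 0 < η < 1, this is a necessity.

0.55 (necessity)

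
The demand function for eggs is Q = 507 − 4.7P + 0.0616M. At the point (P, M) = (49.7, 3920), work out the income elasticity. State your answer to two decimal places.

0.47

At P = 49.7, M = 3920: Q = 514.882.
Holding P constant, ∂Q/∂M = 0.0616.
η_M = (∂Q/∂M)·(M/Q) = 0.0616 × (3920/514.882) = 0.47.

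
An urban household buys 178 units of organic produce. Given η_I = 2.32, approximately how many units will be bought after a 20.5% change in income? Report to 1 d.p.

262.7

%ΔQ ≈ η × %ΔI = 2.32 × 20.5% = 47.56%.
New Q ≈ 178 × (1 + 0.4756) = 262.7.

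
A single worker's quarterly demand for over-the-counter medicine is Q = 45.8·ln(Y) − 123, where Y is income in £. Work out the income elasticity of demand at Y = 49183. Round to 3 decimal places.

At Y = 49183: Q = 371.791.
dQ/dY = 45.8/Y = 0.000931216 at this income.
η = (dQ/dY)·(Y/Q) = 0.000931216 × (49183/371.791) = 0.123.

0.123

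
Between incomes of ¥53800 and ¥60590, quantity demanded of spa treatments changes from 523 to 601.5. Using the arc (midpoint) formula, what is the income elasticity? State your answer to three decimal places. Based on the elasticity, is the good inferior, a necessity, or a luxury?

ΔQ = 601.5 − 523 = 78.5; midpoint Q̄ = (523 + 601.5)/2 = 562.25.
ΔI = 60590 − 53800 = 6790; midpoint Ī = (53800 + 60590)/2 = 57195.
η = (ΔQ/Q̄) ÷ (ΔI/Ī) = (78.5/562.25) ÷ (6790/57195) = 1.176.
η > 1 ⇒ luxury.

1.176 (luxury)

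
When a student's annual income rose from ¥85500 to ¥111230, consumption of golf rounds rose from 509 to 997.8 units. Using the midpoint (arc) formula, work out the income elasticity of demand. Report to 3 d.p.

ΔQ = 997.8 − 509 = 488.8; midpoint Q̄ = (509 + 997.8)/2 = 753.4.
ΔI = 111230 − 85500 = 25730; midpoint Ī = (85500 + 111230)/2 = 98365.
η = (ΔQ/Q̄) ÷ (ΔI/Ī) = (488.8/753.4) ÷ (25730/98365) = 2.480.

2.480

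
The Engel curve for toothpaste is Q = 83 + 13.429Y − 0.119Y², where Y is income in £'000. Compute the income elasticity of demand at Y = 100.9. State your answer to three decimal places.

-4.716

At Y = 100.9: Q = 226.4697.
dQ/dY = 13.429 − 0.238Y = -10.58520.
η = (dQ/dY)·(Y/Q) = -10.58520 × (100.9/226.4697) = -4.716.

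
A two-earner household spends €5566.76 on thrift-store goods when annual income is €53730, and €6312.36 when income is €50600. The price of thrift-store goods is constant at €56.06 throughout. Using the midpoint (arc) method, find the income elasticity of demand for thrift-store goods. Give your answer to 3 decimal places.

With a constant price, Q₁ = 5566.76/56.06 = 99.300 and Q₂ = 6312.36/56.06 = 112.600 (equivalently, work directly with expenditure since P cancels).
Midpoint %ΔQ = (6312.36 − 5566.76)/5939.56 = 0.12553; midpoint %ΔI = (50600 − 53730)/52165 = -0.06000.
η = 0.12553 / -0.06000 = -2.092.

-2.092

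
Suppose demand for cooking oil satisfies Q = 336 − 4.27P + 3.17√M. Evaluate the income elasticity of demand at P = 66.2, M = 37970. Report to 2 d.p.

At P = 66.2, M = 37970: Q = 671.029.
Holding P constant, ∂Q/∂M = 3.17/(2√M) = 0.00813409.
η_M = (∂Q/∂M)·(M/Q) = 0.00813409 × (37970/671.029) = 0.46.

0.46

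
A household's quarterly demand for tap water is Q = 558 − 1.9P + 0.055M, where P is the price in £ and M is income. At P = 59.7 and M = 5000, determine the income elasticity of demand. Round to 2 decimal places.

0.38

At P = 59.7, M = 5000: Q = 719.570.
Holding P constant, ∂Q/∂M = 0.055.
η_M = (∂Q/∂M)·(M/Q) = 0.055 × (5000/719.570) = 0.38.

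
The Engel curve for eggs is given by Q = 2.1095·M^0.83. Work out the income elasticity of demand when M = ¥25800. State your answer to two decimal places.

For Q = A·M^β the income elasticity is constant and equal to β.
Here β = 0.83, so η = 0.83.

0.83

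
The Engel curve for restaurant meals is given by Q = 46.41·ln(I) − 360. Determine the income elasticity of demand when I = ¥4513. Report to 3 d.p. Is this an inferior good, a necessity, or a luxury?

At I = 4513: Q = 30.527.
dQ/dI = 46.41/I = 0.0102836 at this income.
η = (dQ/dI)·(I/Q) = 0.0102836 × (4513/30.527) = 1.520.
Since η > 1, the good is a luxury.

1.520 (luxury)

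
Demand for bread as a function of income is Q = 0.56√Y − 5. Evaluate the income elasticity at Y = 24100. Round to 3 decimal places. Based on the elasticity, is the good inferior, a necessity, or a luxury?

At Y = 24100: Q = 81.935.
dQ/dY = 0.56/(2√Y) = 0.00180364 at this income.
η = (dQ/dY)·(Y/Q) = 0.00180364 × (24100/81.935) = 0.531.
Since 0 < η < 1, the good is a necessity.

0.531 (necessity)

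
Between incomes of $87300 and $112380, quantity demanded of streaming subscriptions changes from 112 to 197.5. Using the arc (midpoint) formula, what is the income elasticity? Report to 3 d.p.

ΔQ = 197.5 − 112 = 85.5; midpoint Q̄ = (112 + 197.5)/2 = 154.75.
ΔI = 112380 − 87300 = 25080; midpoint Ī = (87300 + 112380)/2 = 99840.
η = (ΔQ/Q̄) ÷ (ΔI/Ī) = (85.5/154.75) ÷ (25080/99840) = 2.199.

2.199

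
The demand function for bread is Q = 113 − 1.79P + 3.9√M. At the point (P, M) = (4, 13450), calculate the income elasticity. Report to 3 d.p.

At P = 4, M = 13450: Q = 558.139.
Holding P constant, ∂Q/∂M = 3.9/(2√M) = 0.0168141.
η_M = (∂Q/∂M)·(M/Q) = 0.0168141 × (13450/558.139) = 0.405.

0.405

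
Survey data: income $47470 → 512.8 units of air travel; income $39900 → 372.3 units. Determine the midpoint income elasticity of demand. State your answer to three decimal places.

ΔQ = 372.3 − 512.8 = -140.5; midpoint Q̄ = (512.8 + 372.3)/2 = 442.55.
ΔI = 39900 − 47470 = -7570; midpoint Ī = (47470 + 39900)/2 = 43685.
η = (ΔQ/Q̄) ÷ (ΔI/Ī) = (-140.5/442.55) ÷ (-7570/43685) = 1.832.

1.832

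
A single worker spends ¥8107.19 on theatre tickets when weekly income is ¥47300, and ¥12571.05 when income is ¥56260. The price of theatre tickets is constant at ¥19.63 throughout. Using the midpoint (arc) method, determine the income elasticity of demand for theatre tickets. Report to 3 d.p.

2.495

With a constant price, Q₁ = 8107.19/19.63 = 413.000 and Q₂ = 12571.05/19.63 = 640.400 (equivalently, work directly with expenditure since P cancels).
Midpoint %ΔQ = (12571.05 − 8107.19)/10339.12 = 0.43174; midpoint %ΔI = (56260 − 47300)/51780 = 0.17304.
η = 0.43174 / 0.17304 = 2.495.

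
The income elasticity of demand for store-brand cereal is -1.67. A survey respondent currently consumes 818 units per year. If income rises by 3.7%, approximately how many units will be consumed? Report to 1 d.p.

%ΔQ ≈ η × %ΔI = -1.67 × 3.7% = -6.179%.
New Q ≈ 818 × (1 − 0.06179) = 767.5.

767.5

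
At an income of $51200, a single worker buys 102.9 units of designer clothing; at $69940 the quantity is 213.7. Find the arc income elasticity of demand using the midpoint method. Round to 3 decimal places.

2.262

ΔQ = 213.7 − 102.9 = 110.8; midpoint Q̄ = (102.9 + 213.7)/2 = 158.3.
ΔI = 69940 − 51200 = 18740; midpoint Ī = (51200 + 69940)/2 = 60570.
η = (ΔQ/Q̄) ÷ (ΔI/Ī) = (110.8/158.3) ÷ (18740/60570) = 2.262.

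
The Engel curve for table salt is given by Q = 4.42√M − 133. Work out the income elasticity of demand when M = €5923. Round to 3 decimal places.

0.821

At M = 5923: Q = 207.168.
dQ/dM = 4.42/(2√M) = 0.0287158 at this income.
η = (dQ/dM)·(M/Q) = 0.0287158 × (5923/207.168) = 0.821.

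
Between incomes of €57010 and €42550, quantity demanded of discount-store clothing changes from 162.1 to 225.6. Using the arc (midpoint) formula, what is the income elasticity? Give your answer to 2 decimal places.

ΔQ = 225.6 − 162.1 = 63.5; midpoint Q̄ = (162.1 + 225.6)/2 = 193.85.
ΔI = 42550 − 57010 = -14460; midpoint Ī = (57010 + 42550)/2 = 49780.
η = (ΔQ/Q̄) ÷ (ΔI/Ī) = (63.5/193.85) ÷ (-14460/49780) = -1.13.

-1.13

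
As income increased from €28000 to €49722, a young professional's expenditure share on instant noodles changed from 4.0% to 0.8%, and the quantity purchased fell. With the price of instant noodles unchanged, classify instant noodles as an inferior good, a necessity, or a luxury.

Quantity demanded falls as income rises, so η < 0.

inferior good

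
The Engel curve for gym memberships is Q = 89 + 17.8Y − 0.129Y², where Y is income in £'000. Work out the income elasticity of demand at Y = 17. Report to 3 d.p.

0.644

At Y = 17: Q = 354.3190.
dQ/dY = 17.8 − 0.258Y = 13.41400.
η = (dQ/dY)·(Y/Q) = 13.41400 × (17/354.3190) = 0.644.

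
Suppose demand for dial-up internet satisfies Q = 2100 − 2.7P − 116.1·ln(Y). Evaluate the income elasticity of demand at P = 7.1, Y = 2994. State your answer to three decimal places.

At P = 7.1, Y = 2994: Q = 1151.523.
Holding P constant, ∂Q/∂Y = -116.1/Y = -0.0387776.
η_Y = (∂Q/∂Y)·(Y/Q) = -0.0387776 × (2994/1151.523) = -0.101.

-0.101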